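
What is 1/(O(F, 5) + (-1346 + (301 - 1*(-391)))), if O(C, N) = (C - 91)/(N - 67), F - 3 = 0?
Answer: -31/20230 ≈ -0.0015324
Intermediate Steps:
F = 3 (F = 3 + 0 = 3)
O(C, N) = (-91 + C)/(-67 + N)
1/(O(F, 5) + (-1346 + (301 - 1*(-391)))) = 1/((-91 + 3)/(-67 + 5) + (-1346 + (301 - 1*(-391)))) = 1/(-88/(-62) + (-1346 + (301 + 391))) = 1/(-1/62*(-88) + (-1346 + 692)) = 1/(44/31 - 654) = 1/(-20230/31) = -31/20230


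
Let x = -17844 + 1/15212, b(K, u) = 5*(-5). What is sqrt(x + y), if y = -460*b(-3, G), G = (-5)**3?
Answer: I*sqrt(367008237381)/7606 ≈ 79.649*I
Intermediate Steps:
G = -125
b(K, u) = -25
y = 11500 (y = -460*(-25) = 11500)
x = -271442927/15212 (x = -17844 + 1/15212 = -271442927/15212 ≈ -17844.)
sqrt(x + y) = sqrt(-271442927/15212 + 11500) = sqrt(-96504927/15212) = I*sqrt(367008237381)/7606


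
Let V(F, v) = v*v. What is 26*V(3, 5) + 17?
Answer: 667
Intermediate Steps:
V(F, v) = v²
26*V(3, 5) + 17 = 26*5² + 17 = 26*25 + 17 = 650 + 17 = 667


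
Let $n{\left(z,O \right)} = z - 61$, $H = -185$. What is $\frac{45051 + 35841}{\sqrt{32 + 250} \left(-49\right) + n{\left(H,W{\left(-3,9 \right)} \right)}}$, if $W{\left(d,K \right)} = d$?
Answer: $\frac{3316572}{102761} - \frac{660618 \sqrt{282}}{102761} \approx -75.681$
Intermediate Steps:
$n{\left(z,O \right)} = -61 + z$ ($n{\left(z,O \right)} = z - 61 = -61 + z$)
$\frac{45051 + 35841}{\sqrt{32 + 250} \left(-49\right) + n{\left(H,W{\left(-3,9 \right)} \right)}} = \frac{45051 + 35841}{\sqrt{32 + 250} \left(-49\right) - 246} = \frac{80892}{\sqrt{282} \left(-49\right) - 246} = \frac{80892}{- 49 \sqrt{282} - 246} = \frac{80892}{-246 - 49 \sqrt{282}}$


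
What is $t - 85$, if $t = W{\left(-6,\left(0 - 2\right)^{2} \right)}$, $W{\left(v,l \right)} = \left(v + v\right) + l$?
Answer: $-93$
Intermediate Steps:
$W{\left(v,l \right)} = l + 2 v$ ($W{\left(v,l \right)} = 2 v + l = l + 2 v$)
$t = -8$ ($t = \left(0 - 2\right)^{2} + 2 \left(-6\right) = \left(-2\right)^{2} - 12 = 4 - 12 = -8$)
$t - 85 = -8 - 85 = -93$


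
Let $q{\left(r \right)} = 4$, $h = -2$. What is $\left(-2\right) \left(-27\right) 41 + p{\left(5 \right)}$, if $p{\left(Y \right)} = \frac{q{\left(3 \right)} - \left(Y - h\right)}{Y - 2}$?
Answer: $2213$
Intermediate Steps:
$p{\left(Y \right)} = \frac{2 - Y}{-2 + Y}$ ($p{\left(Y \right)} = \frac{4 - \left(2 + Y\right)}{Y - 2} = \frac{2 - Y}{-2 + Y}$)
$\left(-2\right) \left(-27\right) 41 + p{\left(5 \right)} = \left(-2\right) \left(-27\right) 41 - 1 = 54 \cdot 41 - 1 = 2214 - 1 = 2213$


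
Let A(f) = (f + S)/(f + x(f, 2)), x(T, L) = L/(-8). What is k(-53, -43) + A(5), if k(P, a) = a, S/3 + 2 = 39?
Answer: -353/19 ≈ -18.579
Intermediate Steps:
S = 111 (S = -6 + 3*39 = -6 + 117 = 111)
x(T, L) = -L/8 (x(T, L) = L*(-⅛) = -L/8)
A(f) = (111 + f)/(-¼ + f) (A(f) = (f + 111)/(f - ⅛*2) = (111 + f)/(f - ¼) = (111 + f)/(-¼ + f))
k(-53, -43) + A(5) = -43 + 4*(111 + 5)/(-1 + 4*5) = -43 + 4*116/(-1 + 20) = -43 + 4*116/19 = -43 + 4*(1/19)*116 = -43 + 464/19 = -353/19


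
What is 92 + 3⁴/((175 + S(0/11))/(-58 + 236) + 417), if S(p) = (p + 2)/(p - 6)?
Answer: 10288919/111601 ≈ 92.194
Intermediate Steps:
S(p) = (2 + p)/(-6 + p)
92 + 3⁴/((175 + S(0/11))/(-58 + 236) + 417) = 92 + 3⁴/((175 + (2 + 0/11)/(-6 + 0/11))/(-58 + 236) + 417) = 92 + 81/((175 + (2 + 0*(1/11))/(-6 + 0*(1/11)))/178 + 417) = 92 + 81/((175 + (2 + 0)/(-6 + 0))*(1/178) + 417) = 92 + 81/((175 + 2/(-6))*(1/178) + 417) = 92 + 81/((175 - ⅙*2)*(1/178) + 417) = 92 + 81/((175 - ⅓)*(1/178) + 417) = 92 + 81/((524/3)*(1/178) + 417) = 92 + 81/(262/267 + 417) = 92 + 81/(111601/267) = 92 + (267/111601)*81 = 92 + 21627/111601 = 10288919/111601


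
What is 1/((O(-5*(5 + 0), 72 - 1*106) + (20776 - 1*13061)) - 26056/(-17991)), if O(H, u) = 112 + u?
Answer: 17991/140229919 ≈ 0.00012830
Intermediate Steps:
1/((O(-5*(5 + 0), 72 - 1*106) + (20776 - 1*13061)) - 26056/(-17991)) = 1/(((112 + (72 - 1*106)) + (20776 - 1*13061)) - 26056/(-17991)) = 1/(((112 + (72 - 106)) + (20776 - 13061)) - 26056*(-1/17991)) = 1/(((112 - 34) + 7715) + 26056/17991) = 1/((78 + 7715) + 26056/17991) = 1/(7793 + 26056/17991) = 1/(140229919/17991) = 17991/140229919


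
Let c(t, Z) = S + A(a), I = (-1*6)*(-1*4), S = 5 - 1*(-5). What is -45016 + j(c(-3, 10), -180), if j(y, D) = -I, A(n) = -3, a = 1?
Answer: -45040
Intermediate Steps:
S = 10 (S = 5 + 5 = 10)
I = 24 (I = -6*(-4) = 24)
c(t, Z) = 7 (c(t, Z) = 10 - 3 = 7)
j(y, D) = -24 (j(y, D) = -1*24 = -24)
-45016 + j(c(-3, 10), -180) = -45016 - 24 = -45040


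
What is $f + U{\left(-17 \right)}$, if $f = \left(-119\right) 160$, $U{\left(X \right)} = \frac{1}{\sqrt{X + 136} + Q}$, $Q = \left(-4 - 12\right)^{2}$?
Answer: $- \frac{1245539424}{65417} - \frac{\sqrt{119}}{65417} \approx -19040.0$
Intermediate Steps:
$Q = 256$ ($Q = \left(-16\right)^{2} = 256$)
$U{\left(X \right)} = \frac{1}{256 + \sqrt{136 + X}}$ ($U{\left(X \right)} = \frac{1}{\sqrt{X + 136} + 256} = \frac{1}{\sqrt{136 + X} + 256} = \frac{1}{256 + \sqrt{136 + X}}$)
$f = -19040$
$f + U{\left(-17 \right)} = -19040 + \frac{1}{256 + \sqrt{136 - 17}} = -19040 + \frac{1}{256 + \sqrt{119}}$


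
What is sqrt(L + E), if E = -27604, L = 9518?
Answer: I*sqrt(18086) ≈ 134.48*I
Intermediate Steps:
sqrt(L + E) = sqrt(9518 - 27604) = sqrt(-18086) = I*sqrt(18086)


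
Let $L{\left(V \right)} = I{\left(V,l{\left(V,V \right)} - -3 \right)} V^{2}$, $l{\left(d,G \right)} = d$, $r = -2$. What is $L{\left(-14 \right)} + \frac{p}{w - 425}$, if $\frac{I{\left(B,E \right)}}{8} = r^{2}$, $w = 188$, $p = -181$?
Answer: $\frac{1486645}{237} \approx 6272.8$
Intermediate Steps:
$I{\left(B,E \right)} = 32$ ($I{\left(B,E \right)} = 8 \left(-2\right)^{2} = 8 \cdot 4 = 32$)
$L{\left(V \right)} = 32 V^{2}$
$L{\left(-14 \right)} + \frac{p}{w - 425} = 32 \left(-14\right)^{2} + \frac{1}{188 - 425} \left(-181\right) = 32 \cdot 196 + \frac{1}{-237} \left(-181\right) = 6272 - - \frac{181}{237} = 6272 + \frac{181}{237} = \frac{1486645}{237}$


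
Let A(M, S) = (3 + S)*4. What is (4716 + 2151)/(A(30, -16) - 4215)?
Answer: -6867/4267 ≈ -1.6093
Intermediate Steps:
A(M, S) = 12 + 4*S
(4716 + 2151)/(A(30, -16) - 4215) = (4716 + 2151)/((12 + 4*(-16)) - 4215) = 6867/((12 - 64) - 4215) = 6867/(-52 - 4215) = 6867/(-4267) = 6867*(-1/4267) = -6867/4267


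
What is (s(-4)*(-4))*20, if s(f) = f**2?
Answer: -1280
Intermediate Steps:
(s(-4)*(-4))*20 = ((-4)**2*(-4))*20 = (16*(-4))*20 = -64*20 = -1280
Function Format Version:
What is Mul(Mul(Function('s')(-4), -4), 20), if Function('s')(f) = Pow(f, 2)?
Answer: -1280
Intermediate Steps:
Mul(Mul(Function('s')(-4), -4), 20) = Mul(Mul(Pow(-4, 2), -4), 20) = Mul(Mul(16, -4), 20) = Mul(-64, 20) = -1280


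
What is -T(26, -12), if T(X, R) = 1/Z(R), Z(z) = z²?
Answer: -1/144 ≈ -0.0069444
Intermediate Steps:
T(X, R) = R⁻² (T(X, R) = 1/(R²) = R⁻²)
-T(26, -12) = -1/(-12)² = -1*1/144 = -1/144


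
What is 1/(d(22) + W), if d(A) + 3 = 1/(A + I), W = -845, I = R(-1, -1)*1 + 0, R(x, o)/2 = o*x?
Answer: -24/20351 ≈ -0.0011793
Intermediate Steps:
R(x, o) = 2*o*x (R(x, o) = 2*(o*x) = 2*o*x)
I = 2 (I = (2*(-1)*(-1))*1 + 0 = 2*1 + 0 = 2 + 0 = 2)
d(A) = -3 + 1/(2 + A) (d(A) = -3 + 1/(A + 2) = -3 + 1/(2 + A))
1/(d(22) + W) = 1/((-5 - 3*22)/(2 + 22) - 845) = 1/((-5 - 66)/24 - 845) = 1/((1/24)*(-71) - 845) = 1/(-71/24 - 845) = 1/(-20351/24) = -24/20351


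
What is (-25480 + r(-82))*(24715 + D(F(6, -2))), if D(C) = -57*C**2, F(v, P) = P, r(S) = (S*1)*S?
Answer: -459278172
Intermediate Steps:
r(S) = S**2 (r(S) = S*S = S**2)
(-25480 + r(-82))*(24715 + D(F(6, -2))) = (-25480 + (-82)**2)*(24715 - 57*(-2)**2) = (-25480 + 6724)*(24715 - 57*4) = -18756*(24715 - 228) = -18756*24487 = -459278172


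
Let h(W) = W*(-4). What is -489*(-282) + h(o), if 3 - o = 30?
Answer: 138006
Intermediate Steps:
o = -27 (o = 3 - 1*30 = 3 - 30 = -27)
h(W) = -4*W
-489*(-282) + h(o) = -489*(-282) - 4*(-27) = 137898 + 108 = 138006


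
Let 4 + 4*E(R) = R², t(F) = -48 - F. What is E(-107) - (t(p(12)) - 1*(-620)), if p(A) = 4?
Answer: 9173/4 ≈ 2293.3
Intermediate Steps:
E(R) = -1 + R²/4
E(-107) - (t(p(12)) - 1*(-620)) = (-1 + (¼)*(-107)²) - ((-48 - 1*4) - 1*(-620)) = (-1 + (¼)*11449) - ((-48 - 4) + 620) = (-1 + 11449/4) - (-52 + 620) = 11445/4 - 1*568 = 11445/4 - 568 = 9173/4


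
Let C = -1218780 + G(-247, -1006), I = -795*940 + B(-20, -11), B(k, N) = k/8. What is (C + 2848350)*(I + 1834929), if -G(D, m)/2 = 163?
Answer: 1772008949366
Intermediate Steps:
G(D, m) = -326 (G(D, m) = -2*163 = -326)
B(k, N) = k/8 (B(k, N) = k*(⅛) = k/8)
I = -1494605/2 (I = -795*940 + (⅛)*(-20) = -747300 - 5/2 = -1494605/2 ≈ -7.4730e+5)
C = -1219106 (C = -1218780 - 326 = -1219106)
(C + 2848350)*(I + 1834929) = (-1219106 + 2848350)*(-1494605/2 + 1834929) = 1629244*(2175253/2) = 1772008949366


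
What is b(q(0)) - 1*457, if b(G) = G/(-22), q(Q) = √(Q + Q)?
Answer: -457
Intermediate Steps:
q(Q) = √2*√Q (q(Q) = √(2*Q) = √2*√Q)
b(G) = -G/22 (b(G) = G*(-1/22) = -G/22)
b(q(0)) - 1*457 = -√2*√0/22 - 1*457 = -√2*0/22 - 457 = -1/22*0 - 457 = 0 - 457 = -457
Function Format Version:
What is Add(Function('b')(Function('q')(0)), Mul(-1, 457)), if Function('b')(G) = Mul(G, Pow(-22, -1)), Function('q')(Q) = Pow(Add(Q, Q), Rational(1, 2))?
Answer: -457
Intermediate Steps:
Function('q')(Q) = Mul(Pow(2, Rational(1, 2)), Pow(Q, Rational(1, 2))) (Function('q')(Q) = Pow(Mul(2, Q), Rational(1, 2)) = Mul(Pow(2, Rational(1, 2)), Pow(Q, Rational(1, 2))))
Function('b')(G) = Mul(Rational(-1, 22), G) (Function('b')(G) = Mul(G, Rational(-1, 22)) = Mul(Rational(-1, 22), G))
Add(Function('b')(Function('q')(0)), Mul(-1, 457)) = Add(Mul(Rational(-1, 22), Mul(Pow(2, Rational(1, 2)), Pow(0, Rational(1, 2)))), Mul(-1, 457)) = Add(Mul(Rational(-1, 22), Mul(Pow(2, Rational(1, 2)), 0)), -457) = Add(Mul(Rational(-1, 22), 0), -457) = Add(0, -457) = -457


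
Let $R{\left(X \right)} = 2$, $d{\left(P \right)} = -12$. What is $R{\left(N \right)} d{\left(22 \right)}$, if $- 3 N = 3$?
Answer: $-24$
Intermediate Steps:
$N = -1$ ($N = \left(- \frac{1}{3}\right) 3 = -1$)
$R{\left(N \right)} d{\left(22 \right)} = 2 \left(-12\right) = -24$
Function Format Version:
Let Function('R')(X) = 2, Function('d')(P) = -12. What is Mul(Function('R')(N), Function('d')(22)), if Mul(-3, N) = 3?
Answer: -24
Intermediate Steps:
N = -1 (N = Mul(Rational(-1, 3), 3) = -1)
Mul(Function('R')(N), Function('d')(22)) = Mul(2, -12) = -24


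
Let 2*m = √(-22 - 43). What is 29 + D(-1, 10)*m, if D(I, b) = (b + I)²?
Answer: 29 + 81*I*√65/2 ≈ 29.0 + 326.52*I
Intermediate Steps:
D(I, b) = (I + b)²
m = I*√65/2 (m = √(-22 - 43)/2 = √(-65)/2 = (I*√65)/2 = I*√65/2 ≈ 4.0311*I)
29 + D(-1, 10)*m = 29 + (-1 + 10)²*(I*√65/2) = 29 + 9²*(I*√65/2) = 29 + 81*(I*√65/2) = 29 + 81*I*√65/2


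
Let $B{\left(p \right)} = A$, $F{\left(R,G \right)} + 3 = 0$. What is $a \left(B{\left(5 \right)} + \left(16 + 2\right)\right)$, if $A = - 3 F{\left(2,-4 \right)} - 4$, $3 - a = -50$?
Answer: $1219$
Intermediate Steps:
$a = 53$ ($a = 3 - -50 = 3 + 50 = 53$)
$F{\left(R,G \right)} = -3$ ($F{\left(R,G \right)} = -3 + 0 = -3$)
$A = 5$ ($A = \left(-3\right) \left(-3\right) - 4 = 9 - 4 = 5$)
$B{\left(p \right)} = 5$
$a \left(B{\left(5 \right)} + \left(16 + 2\right)\right) = 53 \left(5 + \left(16 + 2\right)\right) = 53 \left(5 + 18\right) = 53 \cdot 23 = 1219$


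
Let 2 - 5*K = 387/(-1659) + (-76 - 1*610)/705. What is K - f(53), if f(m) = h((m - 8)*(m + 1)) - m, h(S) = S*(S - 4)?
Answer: -11491517189242/1949325 ≈ -5.8951e+6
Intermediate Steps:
h(S) = S*(-4 + S)
f(m) = -m + (1 + m)*(-8 + m)*(-4 + (1 + m)*(-8 + m)) (f(m) = ((m - 8)*(m + 1))*(-4 + (m - 8)*(m + 1)) - m = ((-8 + m)*(1 + m))*(-4 + (-8 + m)*(1 + m)) - m = ((1 + m)*(-8 + m))*(-4 + (1 + m)*(-8 + m)) - m = (1 + m)*(-8 + m)*(-4 + (1 + m)*(-8 + m)) - m = -m + (1 + m)*(-8 + m)*(-4 + (1 + m)*(-8 + m)))
K = 1250033/1949325 (K = 2/5 - (387/(-1659) + (-76 - 1*610)/705)/5 = 2/5 - (387*(-1/1659) + (-76 - 610)*(1/705))/5 = 2/5 - (-129/553 - 686*1/705)/5 = 2/5 - (-129/553 - 686/705)/5 = 2/5 - 1/5*(-470303/389865) = 2/5 + 470303/1949325 = 1250033/1949325 ≈ 0.64126)
K - f(53) = 1250033/1949325 - (-1*53 + (8 - 1*53**2 + 7*53)*(12 - 1*53**2 + 7*53)) = 1250033/1949325 - (-53 + (8 - 1*2809 + 371)*(12 - 1*2809 + 371)) = 1250033/1949325 - (-53 + (8 - 2809 + 371)*(12 - 2809 + 371)) = 1250033/1949325 - (-53 - 2430*(-2426)) = 1250033/1949325 - (-53 + 5895180) = 1250033/1949325 - 1*5895127 = 1250033/1949325 - 5895127 = -11491517189242/1949325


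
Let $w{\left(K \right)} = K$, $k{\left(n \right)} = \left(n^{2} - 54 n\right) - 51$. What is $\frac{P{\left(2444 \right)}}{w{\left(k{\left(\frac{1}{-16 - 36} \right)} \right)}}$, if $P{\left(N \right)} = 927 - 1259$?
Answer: $\frac{897728}{135095} \approx 6.6452$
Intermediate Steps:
$k{\left(n \right)} = -51 + n^{2} - 54 n$
$P{\left(N \right)} = -332$
$\frac{P{\left(2444 \right)}}{w{\left(k{\left(\frac{1}{-16 - 36} \right)} \right)}} = - \frac{332}{-51 + \left(\frac{1}{-16 - 36}\right)^{2} - \frac{54}{-16 - 36}} = - \frac{332}{-51 + \left(\frac{1}{-52}\right)^{2} - \frac{54}{-52}} = - \frac{332}{-51 + \left(- \frac{1}{52}\right)^{2} - - \frac{27}{26}} = - \frac{332}{-51 + \frac{1}{2704} + \frac{27}{26}} = - \frac{332}{- \frac{135095}{2704}} = \left(-332\right) \left(- \frac{2704}{135095}\right) = \frac{897728}{135095}$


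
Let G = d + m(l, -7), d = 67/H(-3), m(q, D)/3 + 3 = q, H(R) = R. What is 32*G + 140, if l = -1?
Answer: -2876/3 ≈ -958.67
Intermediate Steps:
m(q, D) = -9 + 3*q
d = -67/3 (d = 67/(-3) = 67*(-1/3) = -67/3 ≈ -22.333)
G = -103/3 (G = -67/3 + (-9 + 3*(-1)) = -67/3 + (-9 - 3) = -67/3 - 12 = -103/3 ≈ -34.333)
32*G + 140 = 32*(-103/3) + 140 = -3296/3 + 140 = -2876/3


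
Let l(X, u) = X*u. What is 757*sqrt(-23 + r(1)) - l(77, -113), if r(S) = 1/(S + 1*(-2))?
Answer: 8701 + 1514*I*sqrt(6) ≈ 8701.0 + 3708.5*I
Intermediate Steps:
r(S) = 1/(-2 + S) (r(S) = 1/(S - 2) = 1/(-2 + S))
757*sqrt(-23 + r(1)) - l(77, -113) = 757*sqrt(-23 + 1/(-2 + 1)) - 77*(-113) = 757*sqrt(-23 + 1/(-1)) - 1*(-8701) = 757*sqrt(-23 - 1) + 8701 = 757*sqrt(-24) + 8701 = 757*(2*I*sqrt(6)) + 8701 = 1514*I*sqrt(6) + 8701 = 8701 + 1514*I*sqrt(6)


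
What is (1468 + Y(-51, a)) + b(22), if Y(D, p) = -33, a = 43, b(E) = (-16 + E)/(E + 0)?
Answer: 15788/11 ≈ 1435.3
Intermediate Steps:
b(E) = (-16 + E)/E
(1468 + Y(-51, a)) + b(22) = (1468 - 33) + (-16 + 22)/22 = 1435 + (1/22)*6 = 1435 + 3/11 = 15788/11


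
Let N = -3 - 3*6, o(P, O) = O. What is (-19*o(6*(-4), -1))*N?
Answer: -399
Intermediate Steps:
N = -21 (N = -3 - 18 = -21)
(-19*o(6*(-4), -1))*N = -19*(-1)*(-21) = 19*(-21) = -399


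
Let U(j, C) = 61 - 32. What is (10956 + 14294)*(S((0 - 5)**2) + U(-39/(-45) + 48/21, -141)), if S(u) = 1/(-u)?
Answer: 731240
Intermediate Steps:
U(j, C) = 29
S(u) = -1/u
(10956 + 14294)*(S((0 - 5)**2) + U(-39/(-45) + 48/21, -141)) = (10956 + 14294)*(-1/((0 - 5)**2) + 29) = 25250*(-1/((-5)**2) + 29) = 25250*(-1/25 + 29) = 25250*(724/25) = 731240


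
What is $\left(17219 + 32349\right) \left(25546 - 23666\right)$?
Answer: $93187840$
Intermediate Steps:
$\left(17219 + 32349\right) \left(25546 - 23666\right) = 49568 \cdot 1880 = 93187840$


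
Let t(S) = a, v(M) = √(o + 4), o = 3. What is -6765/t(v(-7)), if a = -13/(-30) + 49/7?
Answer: -202950/223 ≈ -910.09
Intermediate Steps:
v(M) = √7 (v(M) = √(3 + 4) = √7)
a = 223/30 (a = -13*(-1/30) + 49*(⅐) = 13/30 + 7 = 223/30 ≈ 7.4333)
t(S) = 223/30
-6765/t(v(-7)) = -6765/223/30 = -6765*30/223 = -202950/223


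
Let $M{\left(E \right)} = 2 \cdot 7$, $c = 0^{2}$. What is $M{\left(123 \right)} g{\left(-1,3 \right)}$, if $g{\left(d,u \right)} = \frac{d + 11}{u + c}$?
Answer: $\frac{140}{3} \approx 46.667$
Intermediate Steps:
$c = 0$
$M{\left(E \right)} = 14$
$g{\left(d,u \right)} = \frac{11 + d}{u}$ ($g{\left(d,u \right)} = \frac{d + 11}{u + 0} = \frac{11 + d}{u}$)
$M{\left(123 \right)} g{\left(-1,3 \right)} = 14 \frac{11 - 1}{3} = 14 \cdot \frac{1}{3} \cdot 10 = 14 \cdot \frac{10}{3} = \frac{140}{3}$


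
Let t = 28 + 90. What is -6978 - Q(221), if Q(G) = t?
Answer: -7096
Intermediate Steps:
t = 118
Q(G) = 118
-6978 - Q(221) = -6978 - 1*118 = -6978 - 118 = -7096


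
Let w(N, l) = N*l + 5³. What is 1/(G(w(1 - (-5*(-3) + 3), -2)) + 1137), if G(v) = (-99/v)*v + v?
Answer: 1/1197 ≈ 0.00083542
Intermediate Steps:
w(N, l) = 125 + N*l (w(N, l) = N*l + 125 = 125 + N*l)
G(v) = -99 + v
1/(G(w(1 - (-5*(-3) + 3), -2)) + 1137) = 1/((-99 + (125 + (1 - (-5*(-3) + 3))*(-2))) + 1137) = 1/((-99 + (125 + (1 - (15 + 3))*(-2))) + 1137) = 1/((-99 + (125 + (1 - 1*18)*(-2))) + 1137) = 1/((-99 + (125 + (1 - 18)*(-2))) + 1137) = 1/((-99 + (125 - 17*(-2))) + 1137) = 1/((-99 + (125 + 34)) + 1137) = 1/((-99 + 159) + 1137) = 1/(60 + 1137) = 1/1197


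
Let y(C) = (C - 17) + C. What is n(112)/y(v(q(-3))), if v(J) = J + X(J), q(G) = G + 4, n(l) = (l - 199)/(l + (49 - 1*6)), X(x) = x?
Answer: 87/2015 ≈ 0.043176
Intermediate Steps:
n(l) = (-199 + l)/(43 + l) (n(l) = (-199 + l)/(l + (49 - 6)) = (-199 + l)/(l + 43) = (-199 + l)/(43 + l))
q(G) = 4 + G
v(J) = 2*J (v(J) = J + J = 2*J)
y(C) = -17 + 2*C (y(C) = (-17 + C) + C = -17 + 2*C)
n(112)/y(v(q(-3))) = ((-199 + 112)/(43 + 112))/(-17 + 2*(2*(4 - 3))) = (-87/155)/(-17 + 2*(2*1)) = ((1/155)*(-87))/(-17 + 2*2) = -87/(155*(-17 + 4)) = -87/155/(-13) = -87/155*(-1/13) = 87/2015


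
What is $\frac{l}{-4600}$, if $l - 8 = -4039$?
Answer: $\frac{4031}{4600} \approx 0.8763$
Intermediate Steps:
$l = -4031$ ($l = 8 - 4039 = -4031$)
$\frac{l}{-4600} = - \frac{4031}{-4600} = \left(-4031\right) \left(- \frac{1}{4600}\right) = \frac{4031}{4600}$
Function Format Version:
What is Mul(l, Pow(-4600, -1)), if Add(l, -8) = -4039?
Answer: Rational(4031, 4600) ≈ 0.87630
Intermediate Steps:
l = -4031 (l = Add(8, -4039) = -4031)
Mul(l, Pow(-4600, -1)) = Mul(-4031, Pow(-4600, -1)) = Mul(-4031, Rational(-1, 4600)) = Rational(4031, 4600)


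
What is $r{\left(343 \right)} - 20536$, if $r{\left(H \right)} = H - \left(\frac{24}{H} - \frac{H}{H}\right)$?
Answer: $- \frac{6925880}{343} \approx -20192.0$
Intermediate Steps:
$r{\left(H \right)} = 1 + H - \frac{24}{H}$ ($r{\left(H \right)} = H + \left(1 - \frac{24}{H}\right) = 1 + H - \frac{24}{H}$)
$r{\left(343 \right)} - 20536 = \left(1 + 343 - \frac{24}{343}\right) - 20536 = \frac{117968}{343} - 20536 = - \frac{6925880}{343}$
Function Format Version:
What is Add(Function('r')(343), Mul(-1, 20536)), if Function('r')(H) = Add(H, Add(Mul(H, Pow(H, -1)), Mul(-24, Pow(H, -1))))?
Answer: Rational(-6925880, 343) ≈ -20192.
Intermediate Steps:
Function('r')(H) = Add(1, H, Mul(-24, Pow(H, -1))) (Function('r')(H) = Add(H, Add(1, Mul(-24, Pow(H, -1)))) = Add(1, H, Mul(-24, Pow(H, -1))))
Add(Function('r')(343), Mul(-1, 20536)) = Add(Add(1, 343, Mul(-24, Pow(343, -1))), Mul(-1, 20536)) = Add(Add(1, 343, Mul(-24, Rational(1, 343))), -20536) = Add(Add(1, 343, Rational(-24, 343)), -20536) = Add(Rational(117968, 343), -20536) = Rational(-6925880, 343)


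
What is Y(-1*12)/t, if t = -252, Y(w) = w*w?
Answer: -4/7 ≈ -0.57143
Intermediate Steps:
Y(w) = w²
Y(-1*12)/t = (-1*12)²/(-252) = (-12)²*(-1/252) = 144*(-1/252) = -4/7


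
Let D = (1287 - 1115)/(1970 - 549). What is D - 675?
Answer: -959003/1421 ≈ -674.88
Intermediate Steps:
D = 172/1421 ≈ 0.12104
D - 675 = 172/1421 - 675 = -959003/1421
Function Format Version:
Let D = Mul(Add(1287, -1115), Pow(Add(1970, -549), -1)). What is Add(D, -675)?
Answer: Rational(-959003, 1421) ≈ -674.88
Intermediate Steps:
D = Rational(172, 1421) (D = Mul(172, Pow(1421, -1)) = Mul(172, Rational(1, 1421)) = Rational(172, 1421) ≈ 0.12104)
Add(D, -675) = Add(Rational(172, 1421), -675) = Rational(-959003, 1421)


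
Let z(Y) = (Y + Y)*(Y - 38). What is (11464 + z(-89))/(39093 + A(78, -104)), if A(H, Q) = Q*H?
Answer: 34070/30981 ≈ 1.0997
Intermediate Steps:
A(H, Q) = H*Q
z(Y) = 2*Y*(-38 + Y) (z(Y) = (2*Y)*(-38 + Y) = 2*Y*(-38 + Y))
(11464 + z(-89))/(39093 + A(78, -104)) = (11464 + 2*(-89)*(-38 - 89))/(39093 + 78*(-104)) = (11464 + 2*(-89)*(-127))/(39093 - 8112) = (11464 + 22606)/30981 = 34070*(1/30981) = 34070/30981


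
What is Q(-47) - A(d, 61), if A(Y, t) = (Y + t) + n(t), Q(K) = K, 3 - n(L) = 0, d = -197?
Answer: 86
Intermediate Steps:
n(L) = 3 (n(L) = 3 - 1*0 = 3 + 0 = 3)
A(Y, t) = 3 + Y + t (A(Y, t) = (Y + t) + 3 = 3 + Y + t)
Q(-47) - A(d, 61) = -47 - (3 - 197 + 61) = -47 - 1*(-133) = -47 + 133 = 86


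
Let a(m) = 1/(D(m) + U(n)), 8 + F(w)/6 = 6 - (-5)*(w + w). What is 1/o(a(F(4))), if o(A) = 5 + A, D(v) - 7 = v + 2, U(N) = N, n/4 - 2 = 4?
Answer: 261/1306 ≈ 0.19985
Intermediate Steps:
n = 24 (n = 8 + 4*4 = 8 + 16 = 24)
F(w) = -12 + 60*w (F(w) = -48 + 6*(6 - (-5)*(w + w)) = -48 + 6*(6 - (-5)*2*w) = -48 + 6*(6 - (-10)*w) = -48 + 6*(6 + 10*w) = -48 + (36 + 60*w) = -12 + 60*w)
D(v) = 9 + v (D(v) = 7 + (v + 2) = 7 + (2 + v) = 9 + v)
a(m) = 1/(33 + m) (a(m) = 1/((9 + m) + 24) = 1/(33 + m))
1/o(a(F(4))) = 1/(5 + 1/(33 + (-12 + 60*4))) = 1/(5 + 1/(33 + (-12 + 240))) = 1/(5 + 1/(33 + 228)) = 1/(5 + 1/261) = 1/(1306/261) = 261/1306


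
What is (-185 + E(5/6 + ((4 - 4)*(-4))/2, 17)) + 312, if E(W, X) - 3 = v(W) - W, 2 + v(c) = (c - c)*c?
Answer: 763/6 ≈ 127.17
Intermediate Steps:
v(c) = -2 (v(c) = -2 + (c - c)*c = -2 + 0*c = -2 + 0 = -2)
E(W, X) = 1 - W (E(W, X) = 3 + (-2 - W) = 1 - W)
(-185 + E(5/6 + ((4 - 4)*(-4))/2, 17)) + 312 = (-185 + (1 - (5/6 + ((4 - 4)*(-4))/2))) + 312 = (-185 + (1 - (5*(1/6) + (0*(-4))*(1/2)))) + 312 = (-185 + (1 - (5/6 + 0*(1/2)))) + 312 = (-185 + (1 - (5/6 + 0))) + 312 = (-185 + (1 - 1*5/6)) + 312 = (-185 + (1 - 5/6)) + 312 = (-185 + 1/6) + 312 = -1109/6 + 312 = 763/6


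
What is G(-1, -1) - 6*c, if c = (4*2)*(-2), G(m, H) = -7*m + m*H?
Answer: 104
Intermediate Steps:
G(m, H) = -7*m + H*m
c = -16 (c = 8*(-2) = -16)
G(-1, -1) - 6*c = -(-7 - 1) - 6*(-16) = -1*(-8) + 96 = 8 + 96 = 104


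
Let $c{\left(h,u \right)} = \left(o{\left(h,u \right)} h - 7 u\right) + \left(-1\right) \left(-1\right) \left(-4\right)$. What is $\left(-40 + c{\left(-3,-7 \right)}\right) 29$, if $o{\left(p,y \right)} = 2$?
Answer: $-29$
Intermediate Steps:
$c{\left(h,u \right)} = -4 - 7 u + 2 h$ ($c{\left(h,u \right)} = \left(2 h - 7 u\right) + \left(-1\right) \left(-1\right) \left(-4\right) = \left(- 7 u + 2 h\right) + 1 \left(-4\right) = \left(- 7 u + 2 h\right) - 4 = -4 - 7 u + 2 h$)
$\left(-40 + c{\left(-3,-7 \right)}\right) 29 = \left(-40 - -39\right) 29 = \left(-40 + 39\right) 29 = \left(-1\right) 29 = -29$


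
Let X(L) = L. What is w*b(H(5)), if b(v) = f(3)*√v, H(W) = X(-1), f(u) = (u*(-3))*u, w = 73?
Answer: -1971*I ≈ -1971.0*I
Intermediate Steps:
f(u) = -3*u² (f(u) = (-3*u)*u = -3*u²)
H(W) = -1
b(v) = -27*√v (b(v) = (-3*3²)*√v = (-3*9)*√v = -27*√v)
w*b(H(5)) = 73*(-27*I) = -1971*I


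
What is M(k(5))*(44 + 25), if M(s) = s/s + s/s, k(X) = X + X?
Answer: 138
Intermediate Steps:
k(X) = 2*X
M(s) = 2 (M(s) = 1 + 1 = 2)
M(k(5))*(44 + 25) = 2*(44 + 25) = 2*69 = 138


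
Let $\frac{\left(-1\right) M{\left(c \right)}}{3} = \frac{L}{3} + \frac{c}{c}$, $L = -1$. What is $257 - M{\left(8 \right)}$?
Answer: $259$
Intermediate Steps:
$M{\left(c \right)} = -2$ ($M{\left(c \right)} = - 3 \left(- \frac{1}{3} + \frac{c}{c}\right) = - 3 \left(\left(-1\right) \frac{1}{3} + 1\right) = - 3 \left(- \frac{1}{3} + 1\right) = \left(-3\right) \frac{2}{3} = -2$)
$257 - M{\left(8 \right)} = 257 - -2 = 257 + 2 = 259$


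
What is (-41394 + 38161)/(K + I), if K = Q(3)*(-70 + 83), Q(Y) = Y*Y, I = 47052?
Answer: -3233/47169 ≈ -0.068541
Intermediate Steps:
Q(Y) = Y**2
K = 117 (K = 3**2*(-70 + 83) = 9*13 = 117)
(-41394 + 38161)/(K + I) = (-41394 + 38161)/(117 + 47052) = -3233/47169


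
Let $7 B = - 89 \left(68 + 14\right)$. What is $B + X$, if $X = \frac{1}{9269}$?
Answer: $- \frac{67645155}{64883} \approx -1042.6$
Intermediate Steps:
$X = \frac{1}{9269} \approx 0.00010789$
$B = - \frac{7298}{7}$ ($B = \frac{\left(-89\right) \left(68 + 14\right)}{7} = \frac{\left(-89\right) 82}{7} = \frac{1}{7} \left(-7298\right) = - \frac{7298}{7} \approx -1042.6$)
$B + X = - \frac{7298}{7} + \frac{1}{9269} = - \frac{67645155}{64883}$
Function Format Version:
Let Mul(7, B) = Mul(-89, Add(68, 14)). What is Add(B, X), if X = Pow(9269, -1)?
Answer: Rational(-67645155, 64883) ≈ -1042.6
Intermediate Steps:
X = Rational(1, 9269) ≈ 0.00010789
B = Rational(-7298, 7) (B = Mul(Rational(1, 7), Mul(-89, Add(68, 14))) = Mul(Rational(1, 7), Mul(-89, 82)) = Mul(Rational(1, 7), -7298) = Rational(-7298, 7) ≈ -1042.6)
Add(B, X) = Add(Rational(-7298, 7), Rational(1, 9269)) = Rational(-67645155, 64883)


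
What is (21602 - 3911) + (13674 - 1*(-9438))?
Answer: 40803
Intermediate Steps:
(21602 - 3911) + (13674 - 1*(-9438)) = 17691 + (13674 + 9438) = 17691 + 23112 = 40803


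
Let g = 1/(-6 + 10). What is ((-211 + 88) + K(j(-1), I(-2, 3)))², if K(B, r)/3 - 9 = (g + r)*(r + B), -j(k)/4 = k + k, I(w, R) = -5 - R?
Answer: 9216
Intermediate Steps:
j(k) = -8*k (j(k) = -4*(k + k) = -8*k)
g = ¼ (g = 1/4 = ¼ ≈ 0.25000)
K(B, r) = 27 + 3*(¼ + r)*(B + r) (K(B, r) = 27 + 3*((¼ + r)*(r + B)) = 27 + 3*((¼ + r)*(B + r)) = 27 + 3*(¼ + r)*(B + r))
((-211 + 88) + K(j(-1), I(-2, 3)))² = ((-211 + 88) + (27 + 3*(-5 - 1*3)² + 3*(-8*(-1))/4 + 3*(-5 - 1*3)/4 + 3*(-8*(-1))*(-5 - 1*3)))² = (-123 + (27 + 3*(-5 - 3)² + (¾)*8 + 3*(-5 - 3)/4 + 3*8*(-5 - 3)))² = (-123 + (27 + 3*(-8)² + 6 + (¾)*(-8) + 3*8*(-8)))² = (-123 + (27 + 3*64 + 6 - 6 - 192))² = (-123 + (27 + 192 + 6 - 6 - 192))² = (-123 + 27)² = (-96)² = 9216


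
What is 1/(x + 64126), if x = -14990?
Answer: 1/49136 ≈ 2.0352e-5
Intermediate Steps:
1/(x + 64126) = 1/(-14990 + 64126) = 1/49136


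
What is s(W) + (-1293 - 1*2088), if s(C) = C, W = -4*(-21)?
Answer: -3297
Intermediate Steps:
W = 84
s(W) + (-1293 - 1*2088) = 84 + (-1293 - 1*2088) = 84 + (-1293 - 2088) = 84 - 3381 = -3297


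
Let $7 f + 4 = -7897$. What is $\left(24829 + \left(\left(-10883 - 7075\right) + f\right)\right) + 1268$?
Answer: $\frac{49072}{7} \approx 7010.3$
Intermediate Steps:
$f = - \frac{7901}{7}$ ($f = - \frac{4}{7} + \frac{1}{7} \left(-7897\right) = - \frac{4}{7} - \frac{7897}{7} = - \frac{7901}{7} \approx -1128.7$)
$\left(24829 + \left(\left(-10883 - 7075\right) + f\right)\right) + 1268 = \left(24829 - \frac{133607}{7}\right) + 1268 = \frac{40196}{7} + 1268 = \frac{49072}{7}$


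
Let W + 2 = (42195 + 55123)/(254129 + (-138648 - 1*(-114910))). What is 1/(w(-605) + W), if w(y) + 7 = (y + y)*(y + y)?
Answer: 230391/337313486899 ≈ 6.8302e-7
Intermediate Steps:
W = -363464/230391 (W = -2 + (42195 + 55123)/(254129 + (-138648 - 1*(-114910))) = -2 + 97318/(254129 + (-138648 + 114910)) = -2 + 97318/(254129 - 23738) = -2 + 97318/230391 = -363464/230391 ≈ -1.5776)
w(y) = -7 + 4*y² (w(y) = -7 + (y + y)*(y + y) = -7 + (2*y)*(2*y) = -7 + 4*y²)
1/(w(-605) + W) = 1/((-7 + 4*(-605)²) - 363464/230391) = 1/((-7 + 4*366025) - 363464/230391) = 1/((-7 + 1464100) - 363464/230391) = 1/(1464093 - 363464/230391) = 1/(337313486899/230391) = 230391/337313486899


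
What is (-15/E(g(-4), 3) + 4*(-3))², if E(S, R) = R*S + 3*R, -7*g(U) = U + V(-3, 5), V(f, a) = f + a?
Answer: 96721/529 ≈ 182.84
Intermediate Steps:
V(f, a) = a + f
g(U) = -2/7 - U/7 (g(U) = -(U + (5 - 3))/7 = -(U + 2)/7 = -(2 + U)/7 = -2/7 - U/7)
E(S, R) = 3*R + R*S
(-15/E(g(-4), 3) + 4*(-3))² = (-15*1/(3*(3 + (-2/7 - ⅐*(-4)))) + 4*(-3))² = (-15*1/(3*(3 + (-2/7 + 4/7))) - 12)² = (-15*1/(3*(3 + 2/7)) - 12)² = (-15/(3*(23/7)) - 12)² = (-15/69/7 - 12)² = (-15*7/69 - 12)² = (-35/23 - 12)² = (-311/23)² = 96721/529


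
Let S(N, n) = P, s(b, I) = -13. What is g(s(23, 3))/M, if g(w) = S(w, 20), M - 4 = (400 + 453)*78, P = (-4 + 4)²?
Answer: 0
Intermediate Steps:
P = 0 (P = 0² = 0)
S(N, n) = 0
M = 66538 (M = 4 + (400 + 453)*78 = 4 + 853*78 = 4 + 66534 = 66538)
g(w) = 0
g(s(23, 3))/M = 0/66538 = 0*(1/66538) = 0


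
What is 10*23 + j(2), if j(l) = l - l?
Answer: 230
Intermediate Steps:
j(l) = 0
10*23 + j(2) = 10*23 + 0 = 230 + 0 = 230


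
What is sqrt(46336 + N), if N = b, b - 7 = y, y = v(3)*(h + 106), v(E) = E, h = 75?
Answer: sqrt(46886) ≈ 216.53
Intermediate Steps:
y = 543 (y = 3*(75 + 106) = 3*181 = 543)
b = 550 (b = 7 + 543 = 550)
N = 550
sqrt(46336 + N) = sqrt(46336 + 550) = sqrt(46886)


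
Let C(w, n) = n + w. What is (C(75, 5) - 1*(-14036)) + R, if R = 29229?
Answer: 43345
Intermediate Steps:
(C(75, 5) - 1*(-14036)) + R = ((5 + 75) - 1*(-14036)) + 29229 = (80 + 14036) + 29229 = 14116 + 29229 = 43345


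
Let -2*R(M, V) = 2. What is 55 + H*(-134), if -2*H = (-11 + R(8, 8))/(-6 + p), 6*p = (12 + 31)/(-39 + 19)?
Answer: 138445/763 ≈ 181.45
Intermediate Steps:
R(M, V) = -1 (R(M, V) = -1/2*2 = -1)
p = -43/120 (p = ((12 + 31)/(-39 + 19))/6 = (43/(-20))/6 = (43*(-1/20))/6 = (1/6)*(-43/20) = -43/120 ≈ -0.35833)
H = -720/763 (H = -(-11 - 1)/(2*(-6 - 43/120)) = -(-6)/(-763/120) = -(-6)*(-120)/763 = -1/2*1440/763 = -720/763 ≈ -0.94364)
55 + H*(-134) = 55 - 720/763*(-134) = 55 + 96480/763 = 138445/763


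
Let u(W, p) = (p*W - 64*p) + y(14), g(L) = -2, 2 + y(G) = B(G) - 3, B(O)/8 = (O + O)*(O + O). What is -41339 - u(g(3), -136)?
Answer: -56582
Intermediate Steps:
B(O) = 32*O**2 (B(O) = 8*((O + O)*(O + O)) = 8*((2*O)*(2*O)) = 8*(4*O**2) = 32*O**2)
y(G) = -5 + 32*G**2 (y(G) = -2 + (32*G**2 - 3) = -2 + (-3 + 32*G**2) = -5 + 32*G**2)
u(W, p) = 6267 - 64*p + W*p (u(W, p) = (p*W - 64*p) + (-5 + 32*14**2) = (W*p - 64*p) + (-5 + 32*196) = (-64*p + W*p) + (-5 + 6272) = (-64*p + W*p) + 6267 = 6267 - 64*p + W*p)
-41339 - u(g(3), -136) = -41339 - (6267 - 64*(-136) - 2*(-136)) = -41339 - (6267 + 8704 + 272) = -41339 - 1*15243 = -41339 - 15243 = -56582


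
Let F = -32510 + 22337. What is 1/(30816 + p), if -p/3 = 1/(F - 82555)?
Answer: 92728/2857506051 ≈ 3.2451e-5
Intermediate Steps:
F = -10173
p = 3/92728 (p = -3/(-10173 - 82555) = -3/(-92728) = -3*(-1/92728) = 3/92728 ≈ 3.2353e-5)
1/(30816 + p) = 1/(30816 + 3/92728) = 1/(2857506051/92728) = 92728/2857506051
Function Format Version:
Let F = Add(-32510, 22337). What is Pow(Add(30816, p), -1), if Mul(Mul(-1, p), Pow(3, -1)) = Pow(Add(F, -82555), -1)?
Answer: Rational(92728, 2857506051) ≈ 3.2451e-5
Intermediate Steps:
F = -10173
p = Rational(3, 92728) (p = Mul(-3, Pow(Add(-10173, -82555), -1)) = Mul(-3, Pow(-92728, -1)) = Mul(-3, Rational(-1, 92728)) = Rational(3, 92728) ≈ 3.2353e-5)
Pow(Add(30816, p), -1) = Pow(Add(30816, Rational(3, 92728)), -1) = Pow(Rational(2857506051, 92728), -1) = Rational(92728, 2857506051)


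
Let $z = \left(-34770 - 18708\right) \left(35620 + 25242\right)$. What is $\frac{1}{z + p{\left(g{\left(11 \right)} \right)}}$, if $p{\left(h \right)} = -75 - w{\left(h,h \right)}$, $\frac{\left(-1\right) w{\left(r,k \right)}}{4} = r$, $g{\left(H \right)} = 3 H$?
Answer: $- \frac{1}{3254777979} \approx -3.0724 \cdot 10^{-10}$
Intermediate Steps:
$w{\left(r,k \right)} = - 4 r$
$p{\left(h \right)} = -75 + 4 h$ ($p{\left(h \right)} = -75 - - 4 h = -75 + 4 h$)
$z = -3254778036$ ($z = \left(-53478\right) 60862 = -3254778036$)
$\frac{1}{z + p{\left(g{\left(11 \right)} \right)}} = \frac{1}{-3254778036 - \left(75 - 4 \cdot 3 \cdot 11\right)} = \frac{1}{-3254778036 + \left(-75 + 4 \cdot 33\right)} = \frac{1}{-3254778036 + \left(-75 + 132\right)} = \frac{1}{-3254778036 + 57} = \frac{1}{-3254777979} = - \frac{1}{3254777979}$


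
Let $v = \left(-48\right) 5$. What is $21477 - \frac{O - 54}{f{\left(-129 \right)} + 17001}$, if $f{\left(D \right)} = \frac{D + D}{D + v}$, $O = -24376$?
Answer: $\frac{44915900583}{2091209} \approx 21478.0$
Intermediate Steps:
$v = -240$
$f{\left(D \right)} = \frac{2 D}{-240 + D}$ ($f{\left(D \right)} = \frac{D + D}{D - 240} = \frac{2 D}{-240 + D}$)
$21477 - \frac{O - 54}{f{\left(-129 \right)} + 17001} = 21477 - \frac{-24376 - 54}{2 \left(-129\right) \frac{1}{-240 - 129} + 17001} = 21477 - - \frac{24430}{2 \left(-129\right) \frac{1}{-369} + 17001} = 21477 - - \frac{24430}{2 \left(-129\right) \left(- \frac{1}{369}\right) + 17001} = 21477 - - \frac{24430}{\frac{86}{123} + 17001} = 21477 - - \frac{24430}{\frac{2091209}{123}} = 21477 - \left(-24430\right) \frac{123}{2091209} = 21477 - - \frac{3004890}{2091209} = 21477 + \frac{3004890}{2091209} = \frac{44915900583}{2091209}$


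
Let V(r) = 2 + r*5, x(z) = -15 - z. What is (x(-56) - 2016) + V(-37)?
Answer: -2158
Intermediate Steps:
V(r) = 2 + 5*r
(x(-56) - 2016) + V(-37) = ((-15 - 1*(-56)) - 2016) + (2 + 5*(-37)) = ((-15 + 56) - 2016) + (2 - 185) = (41 - 2016) - 183 = -1975 - 183 = -2158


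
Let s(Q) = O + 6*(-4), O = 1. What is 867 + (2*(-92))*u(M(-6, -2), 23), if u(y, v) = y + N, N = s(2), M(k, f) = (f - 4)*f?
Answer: 2891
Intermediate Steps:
M(k, f) = f*(-4 + f) (M(k, f) = (-4 + f)*f = f*(-4 + f))
s(Q) = -23 (s(Q) = 1 + 6*(-4) = 1 - 24 = -23)
N = -23
u(y, v) = -23 + y (u(y, v) = y - 23 = -23 + y)
867 + (2*(-92))*u(M(-6, -2), 23) = 867 + (2*(-92))*(-23 - 2*(-4 - 2)) = 867 - 184*(-23 - 2*(-6)) = 867 - 184*(-23 + 12) = 867 - 184*(-11) = 867 + 2024 = 2891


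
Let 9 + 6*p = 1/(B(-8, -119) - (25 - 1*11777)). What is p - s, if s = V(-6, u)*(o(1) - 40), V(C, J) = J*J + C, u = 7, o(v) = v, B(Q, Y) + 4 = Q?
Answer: 118022221/70440 ≈ 1675.5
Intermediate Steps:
B(Q, Y) = -4 + Q
V(C, J) = C + J**2 (V(C, J) = J**2 + C = C + J**2)
s = -1677 (s = (-6 + 7**2)*(1 - 40) = (-6 + 49)*(-39) = 43*(-39) = -1677)
p = -105659/70440 (p = -3/2 + 1/(6*((-4 - 8) - (25 - 1*11777))) = -3/2 + 1/(6*(-12 - (25 - 11777))) = -3/2 + 1/(6*(-12 - 1*(-11752))) = -3/2 + 1/(6*(-12 + 11752)) = -3/2 + (1/6)/11740 = -3/2 + (1/6)*(1/11740) = -3/2 + 1/70440 = -105659/70440 ≈ -1.5000)
p - s = -105659/70440 - 1*(-1677) = -105659/70440 + 1677 = 118022221/70440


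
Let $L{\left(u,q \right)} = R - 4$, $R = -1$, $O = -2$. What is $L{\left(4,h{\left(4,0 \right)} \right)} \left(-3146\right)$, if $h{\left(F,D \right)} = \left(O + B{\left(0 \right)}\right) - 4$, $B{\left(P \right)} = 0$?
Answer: $15730$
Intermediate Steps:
$h{\left(F,D \right)} = -6$ ($h{\left(F,D \right)} = \left(-2 + 0\right) - 4 = -2 - 4 = -6$)
$L{\left(u,q \right)} = -5$ ($L{\left(u,q \right)} = -1 - 4 = -5$)
$L{\left(4,h{\left(4,0 \right)} \right)} \left(-3146\right) = \left(-5\right) \left(-3146\right) = 15730$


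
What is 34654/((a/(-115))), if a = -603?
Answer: 3985210/603 ≈ 6609.0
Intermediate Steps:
34654/((a/(-115))) = 34654/((-603/(-115))) = 34654/((-1/115*(-603))) = 34654/(603/115) = 34654*(115/603) = 3985210/603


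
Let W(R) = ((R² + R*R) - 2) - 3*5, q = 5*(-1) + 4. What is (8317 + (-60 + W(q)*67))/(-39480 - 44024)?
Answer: -1813/20876 ≈ -0.086846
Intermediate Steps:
q = -1 (q = -5 + 4 = -1)
W(R) = -17 + 2*R² (W(R) = ((R² + R²) - 2) - 15 = (2*R² - 2) - 15 = (-2 + 2*R²) - 15 = -17 + 2*R²)
(8317 + (-60 + W(q)*67))/(-39480 - 44024) = (8317 + (-60 + (-17 + 2*(-1)²)*67))/(-39480 - 44024) = (8317 + (-60 + (-17 + 2*1)*67))/(-83504) = (8317 + (-60 + (-17 + 2)*67))*(-1/83504) = (8317 + (-60 - 15*67))*(-1/83504) = (8317 + (-60 - 1005))*(-1/83504) = (8317 - 1065)*(-1/83504) = 7252*(-1/83504) = -1813/20876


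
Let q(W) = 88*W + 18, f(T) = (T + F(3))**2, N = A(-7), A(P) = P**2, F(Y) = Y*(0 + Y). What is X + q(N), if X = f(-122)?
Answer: 17099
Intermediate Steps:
F(Y) = Y**2 (F(Y) = Y*Y = Y**2)
N = 49 (N = (-7)**2 = 49)
f(T) = (9 + T)**2 (f(T) = (T + 3**2)**2 = (T + 9)**2 = (9 + T)**2)
q(W) = 18 + 88*W
X = 12769 (X = (9 - 122)**2 = (-113)**2 = 12769)
X + q(N) = 12769 + (18 + 88*49) = 12769 + (18 + 4312) = 12769 + 4330 = 17099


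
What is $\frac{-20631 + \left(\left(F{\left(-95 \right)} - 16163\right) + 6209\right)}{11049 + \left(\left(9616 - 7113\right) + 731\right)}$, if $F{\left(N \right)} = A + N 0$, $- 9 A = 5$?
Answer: $- \frac{275270}{128547} \approx -2.1414$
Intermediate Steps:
$A = - \frac{5}{9}$ ($A = \left(- \frac{1}{9}\right) 5 = - \frac{5}{9} \approx -0.55556$)
$F{\left(N \right)} = - \frac{5}{9}$ ($F{\left(N \right)} = - \frac{5}{9} + N 0 = - \frac{5}{9} + 0 = - \frac{5}{9}$)
$\frac{-20631 + \left(\left(F{\left(-95 \right)} - 16163\right) + 6209\right)}{11049 + \left(\left(9616 - 7113\right) + 731\right)} = \frac{-20631 + \left(\left(- \frac{5}{9} - 16163\right) + 6209\right)}{11049 + \left(\left(9616 - 7113\right) + 731\right)} = \frac{-20631 + \left(- \frac{145472}{9} + 6209\right)}{11049 + \left(2503 + 731\right)} = \frac{-20631 - \frac{89591}{9}}{11049 + 3234} = - \frac{275270}{9 \cdot 14283} = \left(- \frac{275270}{9}\right) \frac{1}{14283} = - \frac{275270}{128547}$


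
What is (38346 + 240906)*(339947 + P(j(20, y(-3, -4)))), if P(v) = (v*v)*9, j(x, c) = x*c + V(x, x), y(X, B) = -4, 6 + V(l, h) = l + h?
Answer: 100248954732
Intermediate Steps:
V(l, h) = -6 + h + l (V(l, h) = -6 + (l + h) = -6 + (h + l) = -6 + h + l)
j(x, c) = -6 + 2*x + c*x (j(x, c) = x*c + (-6 + x + x) = c*x + (-6 + 2*x) = -6 + 2*x + c*x)
P(v) = 9*v² (P(v) = v²*9 = 9*v²)
(38346 + 240906)*(339947 + P(j(20, y(-3, -4)))) = (38346 + 240906)*(339947 + 9*(-6 + 2*20 - 4*20)²) = 279252*(339947 + 9*(-6 + 40 - 80)²) = 279252*(339947 + 9*(-46)²) = 279252*(339947 + 9*2116) = 279252*(339947 + 19044) = 279252*358991 = 100248954732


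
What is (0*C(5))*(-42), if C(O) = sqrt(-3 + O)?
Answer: 0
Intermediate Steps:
(0*C(5))*(-42) = (0*sqrt(-3 + 5))*(-42) = (0*sqrt(2))*(-42) = 0*(-42) = 0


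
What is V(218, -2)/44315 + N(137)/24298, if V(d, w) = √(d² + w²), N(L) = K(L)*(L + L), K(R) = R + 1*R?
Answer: 37538/12149 + 2*√11882/44315 ≈ 3.0947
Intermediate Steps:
K(R) = 2*R (K(R) = R + R = 2*R)
N(L) = 4*L² (N(L) = (2*L)*(L + L) = (2*L)*(2*L) = 4*L²)
V(218, -2)/44315 + N(137)/24298 = √(218² + (-2)²)/44315 + (4*137²)/24298 = √(47524 + 4)*(1/44315) + (4*18769)*(1/24298) = √47528*(1/44315) + 75076*(1/24298) = (2*√11882)*(1/44315) + 37538/12149 = 2*√11882/44315 + 37538/12149 = 37538/12149 + 2*√11882/44315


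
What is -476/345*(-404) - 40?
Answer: 178504/345 ≈ 517.40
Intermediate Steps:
-476/345*(-404) - 40 = 192304/345 - 40 = 178504/345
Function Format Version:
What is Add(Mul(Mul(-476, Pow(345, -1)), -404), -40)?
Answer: Rational(178504, 345) ≈ 517.40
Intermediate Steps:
Add(Mul(Mul(-476, Pow(345, -1)), -404), -40) = Add(Mul(Mul(-476, Rational(1, 345)), -404), -40) = Add(Mul(Rational(-476, 345), -404), -40) = Add(Rational(192304, 345), -40) = Rational(178504, 345)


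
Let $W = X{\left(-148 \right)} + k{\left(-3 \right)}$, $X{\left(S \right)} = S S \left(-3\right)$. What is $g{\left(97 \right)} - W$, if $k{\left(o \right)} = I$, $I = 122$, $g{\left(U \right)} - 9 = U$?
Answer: $65696$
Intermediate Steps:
$g{\left(U \right)} = 9 + U$
$X{\left(S \right)} = - 3 S^{2}$ ($X{\left(S \right)} = S \left(- 3 S\right) = - 3 S^{2}$)
$k{\left(o \right)} = 122$
$W = -65590$ ($W = - 3 \left(-148\right)^{2} + 122 = \left(-3\right) 21904 + 122 = -65712 + 122 = -65590$)
$g{\left(97 \right)} - W = \left(9 + 97\right) - -65590 = 106 + 65590 = 65696$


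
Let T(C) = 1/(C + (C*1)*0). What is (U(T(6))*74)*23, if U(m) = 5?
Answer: 8510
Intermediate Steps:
T(C) = 1/C (T(C) = 1/(C + C*0) = 1/(C + 0) = 1/C)
(U(T(6))*74)*23 = (5*74)*23 = 370*23 = 8510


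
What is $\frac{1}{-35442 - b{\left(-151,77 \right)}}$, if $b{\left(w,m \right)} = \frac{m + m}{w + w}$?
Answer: $- \frac{151}{5351665} \approx -2.8216 \cdot 10^{-5}$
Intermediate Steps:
$b{\left(w,m \right)} = \frac{m}{w}$ ($b{\left(w,m \right)} = \frac{2 m}{2 w} = 2 m \frac{1}{2 w} = \frac{m}{w}$)
$\frac{1}{-35442 - b{\left(-151,77 \right)}} = \frac{1}{-35442 - \frac{77}{-151}} = \frac{1}{-35442 - 77 \left(- \frac{1}{151}\right)} = \frac{1}{-35442 - - \frac{77}{151}} = \frac{1}{-35442 + \frac{77}{151}} = \frac{1}{- \frac{5351665}{151}} = - \frac{151}{5351665}$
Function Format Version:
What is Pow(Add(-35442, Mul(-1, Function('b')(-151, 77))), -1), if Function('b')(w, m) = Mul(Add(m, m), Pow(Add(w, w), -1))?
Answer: Rational(-151, 5351665) ≈ -2.8216e-5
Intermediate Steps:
Function('b')(w, m) = Mul(m, Pow(w, -1)) (Function('b')(w, m) = Mul(Mul(2, m), Pow(Mul(2, w), -1)) = Mul(Mul(2, m), Mul(Rational(1, 2), Pow(w, -1))) = Mul(m, Pow(w, -1)))
Pow(Add(-35442, Mul(-1, Function('b')(-151, 77))), -1) = Pow(Add(-35442, Mul(-1, Mul(77, Pow(-151, -1)))), -1) = Pow(Add(-35442, Mul(-1, Mul(77, Rational(-1, 151)))), -1) = Pow(Add(-35442, Mul(-1, Rational(-77, 151))), -1) = Pow(Add(-35442, Rational(77, 151)), -1) = Pow(Rational(-5351665, 151), -1) = Rational(-151, 5351665)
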